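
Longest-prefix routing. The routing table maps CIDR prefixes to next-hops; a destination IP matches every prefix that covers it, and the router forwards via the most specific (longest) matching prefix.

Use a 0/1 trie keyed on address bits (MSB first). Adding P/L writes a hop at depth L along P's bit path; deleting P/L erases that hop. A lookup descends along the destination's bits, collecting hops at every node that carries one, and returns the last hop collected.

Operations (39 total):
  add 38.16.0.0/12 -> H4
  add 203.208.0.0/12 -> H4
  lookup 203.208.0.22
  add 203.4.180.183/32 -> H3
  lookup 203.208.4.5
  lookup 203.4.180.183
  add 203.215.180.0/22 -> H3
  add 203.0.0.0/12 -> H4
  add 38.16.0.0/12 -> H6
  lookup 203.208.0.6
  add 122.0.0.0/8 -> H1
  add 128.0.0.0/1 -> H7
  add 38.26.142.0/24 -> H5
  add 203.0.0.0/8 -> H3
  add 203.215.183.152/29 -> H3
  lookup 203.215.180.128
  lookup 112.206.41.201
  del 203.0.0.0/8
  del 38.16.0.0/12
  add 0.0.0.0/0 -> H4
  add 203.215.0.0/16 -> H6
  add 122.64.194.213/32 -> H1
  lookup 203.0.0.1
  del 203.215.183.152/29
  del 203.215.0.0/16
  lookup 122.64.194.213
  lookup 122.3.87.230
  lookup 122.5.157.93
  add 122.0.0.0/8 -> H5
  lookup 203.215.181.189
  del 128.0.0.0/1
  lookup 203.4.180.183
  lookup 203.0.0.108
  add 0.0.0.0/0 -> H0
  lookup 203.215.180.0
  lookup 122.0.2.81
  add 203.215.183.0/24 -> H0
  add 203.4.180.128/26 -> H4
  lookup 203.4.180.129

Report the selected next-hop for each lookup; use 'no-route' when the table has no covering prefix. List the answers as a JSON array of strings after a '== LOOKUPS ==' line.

Apply in order:
  add 38.16.0.0/12 -> H4 at depth 12
  add 203.208.0.0/12 -> H4 at depth 12
  Q 203.208.0.22: descend 110010111101 ; hops seen [H4] ; pick H4
  add 203.4.180.183/32 -> H3 at depth 32
  Q 203.208.4.5: descend 110010111101 ; hops seen [H4] ; pick H4
  Q 203.4.180.183: descend 11001011000001001011010010110111 ; hops seen [H3] ; pick H3
  add 203.215.180.0/22 -> H3 at depth 22
  add 203.0.0.0/12 -> H4 at depth 12
  add 38.16.0.0/12 -> H6 at depth 12
  Q 203.208.0.6: descend 1100101111010 ; hops seen [H4] ; pick H4
  add 122.0.0.0/8 -> H1 at depth 8
  add 128.0.0.0/1 -> H7 at depth 1
  add 38.26.142.0/24 -> H5 at depth 24
  add 203.0.0.0/8 -> H3 at depth 8
  add 203.215.183.152/29 -> H3 at depth 29
  Q 203.215.180.128: descend 1100101111010111101101 ; hops seen [H7,H3,H4,H3] ; pick H3
  Q 112.206.41.201: descend 0111 ; hops seen [∅] ; pick no-route
  - 203.0.0.0/8 clear@8
  - 38.16.0.0/12 clear@12
  add 0.0.0.0/0 -> H4 at depth 0
  add 203.215.0.0/16 -> H6 at depth 16
  add 122.64.194.213/32 -> H1 at depth 32
  Q 203.0.0.1: descend 1100101100000 ; hops seen [H4,H7,H4] ; pick H4
  - 203.215.183.152/29 clear@29
  - 203.215.0.0/16 clear@16
  Q 122.64.194.213: descend 01111010010000001100001011010101 ; hops seen [H4,H1,H1] ; pick H1
  Q 122.3.87.230: descend 011110100 ; hops seen [H4,H1] ; pick H1
  Q 122.5.157.93: descend 011110100 ; hops seen [H4,H1] ; pick H1
  add 122.0.0.0/8 -> H5 at depth 8
  Q 203.215.181.189: descend 1100101111010111101101 ; hops seen [H4,H7,H4,H3] ; pick H3
  - 128.0.0.0/1 clear@1
  Q 203.4.180.183: descend 11001011000001001011010010110111 ; hops seen [H4,H4,H3] ; pick H3
  Q 203.0.0.108: descend 1100101100000 ; hops seen [H4,H4] ; pick H4
  add 0.0.0.0/0 -> H0 at depth 0
  Q 203.215.180.0: descend 1100101111010111101101 ; hops seen [H0,H4,H3] ; pick H3
  Q 122.0.2.81: descend 011110100 ; hops seen [H0,H5] ; pick H5
  add 203.215.183.0/24 -> H0 at depth 24
  add 203.4.180.128/26 -> H4 at depth 26
  Q 203.4.180.129: descend 11001011000001001011010010 ; hops seen [H0,H4,H4] ; pick H4

== LOOKUPS ==
["H4","H4","H3","H4","H3","no-route","H4","H1","H1","H1","H3","H3","H4","H3","H5","H4"]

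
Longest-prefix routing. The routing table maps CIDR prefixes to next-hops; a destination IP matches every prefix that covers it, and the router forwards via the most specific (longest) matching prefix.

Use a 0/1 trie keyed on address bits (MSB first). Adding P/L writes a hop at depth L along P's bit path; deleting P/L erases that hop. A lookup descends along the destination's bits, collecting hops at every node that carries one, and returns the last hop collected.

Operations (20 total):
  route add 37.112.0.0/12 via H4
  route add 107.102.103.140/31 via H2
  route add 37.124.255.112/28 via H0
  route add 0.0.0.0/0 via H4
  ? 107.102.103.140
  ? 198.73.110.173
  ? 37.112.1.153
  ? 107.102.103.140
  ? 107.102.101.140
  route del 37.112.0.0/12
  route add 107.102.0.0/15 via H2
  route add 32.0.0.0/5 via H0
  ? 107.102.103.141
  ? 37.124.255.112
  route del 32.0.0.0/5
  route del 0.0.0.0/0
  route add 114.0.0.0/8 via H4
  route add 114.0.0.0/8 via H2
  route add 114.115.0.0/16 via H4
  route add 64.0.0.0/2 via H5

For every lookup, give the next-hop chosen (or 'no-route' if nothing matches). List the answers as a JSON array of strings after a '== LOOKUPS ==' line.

Apply in order:
  + 37.112.0.0/12 (H4) depth=12
  + 107.102.103.140/31 (H2) depth=31
  + 37.124.255.112/28 (H0) depth=28
  + 0.0.0.0/0 (H4) depth=0
  lookup 107.102.103.140: bits 0110101101100110011001111000110 walk d0:H4→d1:-→d2:-→d3:-→d4:-→d5:-→d6:-→d7:-→d8:-→d9:-→d10:-→d11:-→d12:-→d13:-→d14:-→d15:-→d16:-→d17:-→d18:-→d19:-→d20:-→d21:-→d22:-→d23:-→d24:-→d25:-→d26:-→d27:-→d28:-→d29:-→d30:-→d31:H2 -> H2
  lookup 198.73.110.173: bits ε walk d0:H4 -> H4
  lookup 37.112.1.153: bits 001001010111 walk d0:H4→d1:-→d2:-→d3:-→d4:-→d5:-→d6:-→d7:-→d8:-→d9:-→d10:-→d11:-→d12:H4 -> H4
  lookup 107.102.103.140: bits 0110101101100110011001111000110 walk d0:H4→d1:-→d2:-→d3:-→d4:-→d5:-→d6:-→d7:-→d8:-→d9:-→d10:-→d11:-→d12:-→d13:-→d14:-→d15:-→d16:-→d17:-→d18:-→d19:-→d20:-→d21:-→d22:-→d23:-→d24:-→d25:-→d26:-→d27:-→d28:-→d29:-→d30:-→d31:H2 -> H2
  lookup 107.102.101.140: bits 0110101101100110011001 walk d0:H4→d1:-→d2:-→d3:-→d4:-→d5:-→d6:-→d7:-→d8:-→d9:-→d10:-→d11:-→d12:-→d13:-→d14:-→d15:-→d16:-→d17:-→d18:-→d19:-→d20:-→d21:-→d22:- -> H4
  del 37.112.0.0/12 (clear depth 12)
  + 107.102.0.0/15 (H2) depth=15
  + 32.0.0.0/5 (H0) depth=5
  lookup 107.102.103.141: bits 0110101101100110011001111000110 walk d0:H4→d1:-→d2:-→d3:-→d4:-→d5:-→d6:-→d7:-→d8:-→d9:-→d10:-→d11:-→d12:-→d13:-→d14:-→d15:H2→d16:-→d17:-→d18:-→d19:-→d20:-→d21:-→d22:-→d23:-→d24:-→d25:-→d26:-→d27:-→d28:-→d29:-→d30:-→d31:H2 -> H2
  lookup 37.124.255.112: bits 0010010101111100111111110111 walk d0:H4→d1:-→d2:-→d3:-→d4:-→d5:H0→d6:-→d7:-→d8:-→d9:-→d10:-→d11:-→d12:-→d13:-→d14:-→d15:-→d16:-→d17:-→d18:-→d19:-→d20:-→d21:-→d22:-→d23:-→d24:-→d25:-→d26:-→d27:-→d28:H0 -> H0
  del 32.0.0.0/5 (clear depth 5)
  del 0.0.0.0/0 (clear depth 0)
  + 114.0.0.0/8 (H4) depth=8
  + 114.0.0.0/8 (H2) depth=8
  + 114.115.0.0/16 (H4) depth=16
  + 64.0.0.0/2 (H5) depth=2

== LOOKUPS ==
["H2","H4","H4","H2","H4","H2","H0"]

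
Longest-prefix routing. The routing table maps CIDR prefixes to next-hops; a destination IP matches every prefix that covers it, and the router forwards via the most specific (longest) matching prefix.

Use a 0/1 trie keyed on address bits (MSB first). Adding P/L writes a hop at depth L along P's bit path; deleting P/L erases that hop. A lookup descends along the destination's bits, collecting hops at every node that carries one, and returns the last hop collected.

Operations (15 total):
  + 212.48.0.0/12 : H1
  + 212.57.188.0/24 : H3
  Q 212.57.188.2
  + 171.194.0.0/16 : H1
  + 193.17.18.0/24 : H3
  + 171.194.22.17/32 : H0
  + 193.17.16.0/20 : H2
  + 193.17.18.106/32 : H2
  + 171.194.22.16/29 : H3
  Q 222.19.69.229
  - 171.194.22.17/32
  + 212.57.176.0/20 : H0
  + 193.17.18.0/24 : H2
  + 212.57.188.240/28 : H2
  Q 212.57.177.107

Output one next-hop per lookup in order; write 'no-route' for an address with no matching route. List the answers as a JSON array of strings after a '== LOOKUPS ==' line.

Trace:
  add 212.48.0.0/12 -> H1 at depth 12
  add 212.57.188.0/24 -> H3 at depth 24
  ? 212.57.188.2  path d0:-→d1:-→d2:-→d3:-→d4:-→d5:-→d6:-→d7:-→d8:-→d9:-→d10:-→d11:-→d12:H1→d13:-→d14:-→d15:-→d16:-→d17:-→d18:-→d19:-→d20:-→d21:-→d22:-→d23:-→d24:H3  best=H3
  add 171.194.0.0/16 -> H1 at depth 16
  add 193.17.18.0/24 -> H3 at depth 24
  add 171.194.22.17/32 -> H0 at depth 32
  add 193.17.16.0/20 -> H2 at depth 20
  add 193.17.18.106/32 -> H2 at depth 32
  add 171.194.22.16/29 -> H3 at depth 29
  ? 222.19.69.229  path d0:-→d1:-→d2:-→d3:-→d4:-  best=no-route
  del 171.194.22.17/32 (clear depth 32)
  add 212.57.176.0/20 -> H0 at depth 20
  add 193.17.18.0/24 -> H2 at depth 24
  add 212.57.188.240/28 -> H2 at depth 28
  ? 212.57.177.107  path d0:-→d1:-→d2:-→d3:-→d4:-→d5:-→d6:-→d7:-→d8:-→d9:-→d10:-→d11:-→d12:H1→d13:-→d14:-→d15:-→d16:-→d17:-→d18:-→d19:-→d20:H0  best=H0

== LOOKUPS ==
["H3","no-route","H0"]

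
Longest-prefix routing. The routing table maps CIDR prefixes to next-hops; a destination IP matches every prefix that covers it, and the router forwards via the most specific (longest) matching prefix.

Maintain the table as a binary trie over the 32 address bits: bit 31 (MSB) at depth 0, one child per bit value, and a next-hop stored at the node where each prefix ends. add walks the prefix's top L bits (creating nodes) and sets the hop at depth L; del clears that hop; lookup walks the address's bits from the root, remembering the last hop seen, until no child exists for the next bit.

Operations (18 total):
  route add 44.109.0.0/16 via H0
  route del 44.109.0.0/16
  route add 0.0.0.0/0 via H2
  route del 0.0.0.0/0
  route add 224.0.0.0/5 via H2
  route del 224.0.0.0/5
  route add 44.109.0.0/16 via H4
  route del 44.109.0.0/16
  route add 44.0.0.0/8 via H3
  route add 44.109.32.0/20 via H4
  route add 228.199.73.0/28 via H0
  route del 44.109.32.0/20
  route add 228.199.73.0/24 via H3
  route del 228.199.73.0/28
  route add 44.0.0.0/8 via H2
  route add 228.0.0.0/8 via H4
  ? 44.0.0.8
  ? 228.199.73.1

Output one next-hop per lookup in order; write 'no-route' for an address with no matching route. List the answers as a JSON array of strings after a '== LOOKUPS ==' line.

Trace:
  + 44.109.0.0/16 (H0) depth=16
  del 44.109.0.0/16 (clear depth 16)
  + 0.0.0.0/0 (H2) depth=0
  del 0.0.0.0/0 (clear depth 0)
  + 224.0.0.0/5 (H2) depth=5
  del 224.0.0.0/5 (clear depth 5)
  + 44.109.0.0/16 (H4) depth=16
  del 44.109.0.0/16 (clear depth 16)
  + 44.0.0.0/8 (H3) depth=8
  + 44.109.32.0/20 (H4) depth=20
  + 228.199.73.0/28 (H0) depth=28
  del 44.109.32.0/20 (clear depth 20)
  + 228.199.73.0/24 (H3) depth=24
  del 228.199.73.0/28 (clear depth 28)
  + 44.0.0.0/8 (H2) depth=8
  + 228.0.0.0/8 (H4) depth=8
  Q 44.0.0.8: descend 001011000 ; hops seen [H2] ; pick H2
  Q 228.199.73.1: descend 1110010011000111010010010000 ; hops seen [H4,H3] ; pick H3

== LOOKUPS ==
["H2","H3"]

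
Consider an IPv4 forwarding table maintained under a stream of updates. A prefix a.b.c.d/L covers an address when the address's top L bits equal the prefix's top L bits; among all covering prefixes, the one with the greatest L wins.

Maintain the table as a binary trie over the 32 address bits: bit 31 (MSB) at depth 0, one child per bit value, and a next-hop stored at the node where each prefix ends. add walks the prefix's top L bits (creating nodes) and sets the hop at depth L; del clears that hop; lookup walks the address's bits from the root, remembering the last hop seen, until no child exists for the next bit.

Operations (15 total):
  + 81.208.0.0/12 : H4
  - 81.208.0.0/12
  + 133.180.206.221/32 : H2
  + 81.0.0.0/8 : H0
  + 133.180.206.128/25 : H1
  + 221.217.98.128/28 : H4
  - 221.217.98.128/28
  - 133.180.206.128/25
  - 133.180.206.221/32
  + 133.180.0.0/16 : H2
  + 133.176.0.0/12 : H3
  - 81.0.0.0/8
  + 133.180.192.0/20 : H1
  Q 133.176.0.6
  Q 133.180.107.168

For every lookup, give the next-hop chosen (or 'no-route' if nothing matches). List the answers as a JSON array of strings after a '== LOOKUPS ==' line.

Apply in order:
  add 81.208.0.0/12 -> H4 at depth 12
  - 81.208.0.0/12 clear@12
  add 133.180.206.221/32 -> H2 at depth 32
  add 81.0.0.0/8 -> H0 at depth 8
  add 133.180.206.128/25 -> H1 at depth 25
  add 221.217.98.128/28 -> H4 at depth 28
  - 221.217.98.128/28 clear@28
  - 133.180.206.128/25 clear@25
  - 133.180.206.221/32 clear@32
  add 133.180.0.0/16 -> H2 at depth 16
  add 133.176.0.0/12 -> H3 at depth 12
  - 81.0.0.0/8 clear@8
  add 133.180.192.0/20 -> H1 at depth 20
  Q 133.176.0.6: descend 1000010110110 ; hops seen [H3] ; pick H3
  Q 133.180.107.168: descend 1000010110110100 ; hops seen [H3,H2] ; pick H2

== LOOKUPS ==
["H3","H2"]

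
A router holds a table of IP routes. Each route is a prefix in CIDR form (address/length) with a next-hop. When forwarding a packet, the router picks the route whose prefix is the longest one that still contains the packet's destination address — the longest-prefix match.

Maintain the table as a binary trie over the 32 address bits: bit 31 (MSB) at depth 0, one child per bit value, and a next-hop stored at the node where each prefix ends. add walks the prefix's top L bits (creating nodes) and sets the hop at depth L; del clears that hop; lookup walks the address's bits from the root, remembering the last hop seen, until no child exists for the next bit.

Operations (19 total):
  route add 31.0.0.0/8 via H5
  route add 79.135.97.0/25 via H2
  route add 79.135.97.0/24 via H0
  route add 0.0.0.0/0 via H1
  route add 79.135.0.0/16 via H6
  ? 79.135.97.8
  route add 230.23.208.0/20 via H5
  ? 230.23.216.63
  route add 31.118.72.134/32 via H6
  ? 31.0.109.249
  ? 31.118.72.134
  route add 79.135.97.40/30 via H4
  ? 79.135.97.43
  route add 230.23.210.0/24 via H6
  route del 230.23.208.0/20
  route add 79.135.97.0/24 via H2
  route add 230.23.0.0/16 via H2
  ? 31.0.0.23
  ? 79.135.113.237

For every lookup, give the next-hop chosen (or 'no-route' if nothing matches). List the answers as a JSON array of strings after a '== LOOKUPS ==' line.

Process each operation:
  add 31.0.0.0/8 -> H5 at depth 8
  add 79.135.97.0/25 -> H2 at depth 25
  add 79.135.97.0/24 -> H0 at depth 24
  add 0.0.0.0/0 -> H1 at depth 0
  add 79.135.0.0/16 -> H6 at depth 16
  lookup 79.135.97.8: bits 0100111110000111011000010 walk d0:H1→d1:-→d2:-→d3:-→d4:-→d5:-→d6:-→d7:-→d8:-→d9:-→d10:-→d11:-→d12:-→d13:-→d14:-→d15:-→d16:H6→d17:-→d18:-→d19:-→d20:-→d21:-→d22:-→d23:-→d24:H0→d25:H2 -> H2
  add 230.23.208.0/20 -> H5 at depth 20
  lookup 230.23.216.63: bits 11100110000101111101 walk d0:H1→d1:-→d2:-→d3:-→d4:-→d5:-→d6:-→d7:-→d8:-→d9:-→d10:-→d11:-→d12:-→d13:-→d14:-→d15:-→d16:-→d17:-→d18:-→d19:-→d20:H5 -> H5
  add 31.118.72.134/32 -> H6 at depth 32
  lookup 31.0.109.249: bits 000111110 walk d0:H1→d1:-→d2:-→d3:-→d4:-→d5:-→d6:-→d7:-→d8:H5→d9:- -> H5
  lookup 31.118.72.134: bits 00011111011101100100100010000110 walk d0:H1→d1:-→d2:-→d3:-→d4:-→d5:-→d6:-→d7:-→d8:H5→d9:-→d10:-→d11:-→d12:-→d13:-→d14:-→d15:-→d16:-→d17:-→d18:-→d19:-→d20:-→d21:-→d22:-→d23:-→d24:-→d25:-→d26:-→d27:-→d28:-→d29:-→d30:-→d31:-→d32:H6 -> H6
  add 79.135.97.40/30 -> H4 at depth 30
  lookup 79.135.97.43: bits 010011111000011101100001001010 walk d0:H1→d1:-→d2:-→d3:-→d4:-→d5:-→d6:-→d7:-→d8:-→d9:-→d10:-→d11:-→d12:-→d13:-→d14:-→d15:-→d16:H6→d17:-→d18:-→d19:-→d20:-→d21:-→d22:-→d23:-→d24:H0→d25:H2→d26:-→d27:-→d28:-→d29:-→d30:H4 -> H4
  add 230.23.210.0/24 -> H6 at depth 24
  - 230.23.208.0/20 clear@20
  add 79.135.97.0/24 -> H2 at depth 24
  add 230.23.0.0/16 -> H2 at depth 16
  lookup 31.0.0.23: bits 000111110 walk d0:H1→d1:-→d2:-→d3:-→d4:-→d5:-→d6:-→d7:-→d8:H5→d9:- -> H5
  lookup 79.135.113.237: bits 0100111110000111011 walk d0:H1→d1:-→d2:-→d3:-→d4:-→d5:-→d6:-→d7:-→d8:-→d9:-→d10:-→d11:-→d12:-→d13:-→d14:-→d15:-→d16:H6→d17:-→d18:-→d19:- -> H6

== LOOKUPS ==
["H2","H5","H5","H6","H4","H5","H6"]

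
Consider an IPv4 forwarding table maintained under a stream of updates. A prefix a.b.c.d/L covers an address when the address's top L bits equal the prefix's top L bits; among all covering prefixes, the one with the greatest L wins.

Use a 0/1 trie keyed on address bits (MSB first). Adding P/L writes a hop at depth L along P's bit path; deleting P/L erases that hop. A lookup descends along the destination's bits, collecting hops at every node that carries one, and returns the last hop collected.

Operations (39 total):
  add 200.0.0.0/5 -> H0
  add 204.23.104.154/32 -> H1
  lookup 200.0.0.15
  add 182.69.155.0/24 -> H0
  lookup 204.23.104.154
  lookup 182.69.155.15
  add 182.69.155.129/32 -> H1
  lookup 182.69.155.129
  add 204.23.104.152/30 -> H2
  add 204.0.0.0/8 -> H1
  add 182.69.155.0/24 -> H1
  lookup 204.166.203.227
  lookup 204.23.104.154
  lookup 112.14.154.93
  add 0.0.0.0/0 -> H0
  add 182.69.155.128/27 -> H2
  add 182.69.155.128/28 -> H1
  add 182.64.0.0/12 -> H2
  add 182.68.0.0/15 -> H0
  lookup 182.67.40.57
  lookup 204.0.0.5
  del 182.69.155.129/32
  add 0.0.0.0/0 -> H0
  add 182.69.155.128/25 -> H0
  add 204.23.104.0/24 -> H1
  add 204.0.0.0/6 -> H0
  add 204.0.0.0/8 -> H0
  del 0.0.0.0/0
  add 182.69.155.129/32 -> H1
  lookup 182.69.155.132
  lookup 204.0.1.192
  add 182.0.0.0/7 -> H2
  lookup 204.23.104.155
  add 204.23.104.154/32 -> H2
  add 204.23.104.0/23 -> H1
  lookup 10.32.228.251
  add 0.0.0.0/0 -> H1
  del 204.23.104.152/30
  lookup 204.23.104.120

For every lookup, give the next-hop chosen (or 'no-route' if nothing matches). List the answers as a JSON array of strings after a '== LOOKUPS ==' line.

Apply in order:
  + 200.0.0.0/5 (H0) depth=5
  + 204.23.104.154/32 (H1) depth=32
  lookup 200.0.0.15: bits 11001 walk d0:-→d1:-→d2:-→d3:-→d4:-→d5:H0 -> H0
  + 182.69.155.0/24 (H0) depth=24
  lookup 204.23.104.154: bits 11001100000101110110100010011010 walk d0:-→d1:-→d2:-→d3:-→d4:-→d5:H0→d6:-→d7:-→d8:-→d9:-→d10:-→d11:-→d12:-→d13:-→d14:-→d15:-→d16:-→d17:-→d18:-→d19:-→d20:-→d21:-→d22:-→d23:-→d24:-→d25:-→d26:-→d27:-→d28:-→d29:-→d30:-→d31:-→d32:H1 -> H1
  lookup 182.69.155.15: bits 101101100100010110011011 walk d0:-→d1:-→d2:-→d3:-→d4:-→d5:-→d6:-→d7:-→d8:-→d9:-→d10:-→d11:-→d12:-→d13:-→d14:-→d15:-→d16:-→d17:-→d18:-→d19:-→d20:-→d21:-→d22:-→d23:-→d24:H0 -> H0
  + 182.69.155.129/32 (H1) depth=32
  lookup 182.69.155.129: bits 10110110010001011001101110000001 walk d0:-→d1:-→d2:-→d3:-→d4:-→d5:-→d6:-→d7:-→d8:-→d9:-→d10:-→d11:-→d12:-→d13:-→d14:-→d15:-→d16:-→d17:-→d18:-→d19:-→d20:-→d21:-→d22:-→d23:-→d24:H0→d25:-→d26:-→d27:-→d28:-→d29:-→d30:-→d31:-→d32:H1 -> H1
  + 204.23.104.152/30 (H2) depth=30
  + 204.0.0.0/8 (H1) depth=8
  + 182.69.155.0/24 (H1) depth=24
  lookup 204.166.203.227: bits 11001100 walk d0:-→d1:-→d2:-→d3:-→d4:-→d5:H0→d6:-→d7:-→d8:H1 -> H1
  lookup 204.23.104.154: bits 11001100000101110110100010011010 walk d0:-→d1:-→d2:-→d3:-→d4:-→d5:H0→d6:-→d7:-→d8:H1→d9:-→d10:-→d11:-→d12:-→d13:-→d14:-→d15:-→d16:-→d17:-→d18:-→d19:-→d20:-→d21:-→d22:-→d23:-→d24:-→d25:-→d26:-→d27:-→d28:-→d29:-→d30:H2→d31:-→d32:H1 -> H1
  lookup 112.14.154.93: bits ε walk d0:- -> no-route
  + 0.0.0.0/0 (H0) depth=0
  + 182.69.155.128/27 (H2) depth=27
  + 182.69.155.128/28 (H1) depth=28
  + 182.64.0.0/12 (H2) depth=12
  + 182.68.0.0/15 (H0) depth=15
  lookup 182.67.40.57: bits 1011011001000 walk d0:H0→d1:-→d2:-→d3:-→d4:-→d5:-→d6:-→d7:-→d8:-→d9:-→d10:-→d11:-→d12:H2→d13:- -> H2
  lookup 204.0.0.5: bits 11001100000 walk d0:H0→d1:-→d2:-→d3:-→d4:-→d5:H0→d6:-→d7:-→d8:H1→d9:-→d10:-→d11:- -> H1
  - 182.69.155.129/32 clear@32
  + 0.0.0.0/0 (H0) depth=0
  + 182.69.155.128/25 (H0) depth=25
  + 204.23.104.0/24 (H1) depth=24
  + 204.0.0.0/6 (H0) depth=6
  + 204.0.0.0/8 (H0) depth=8
  - 0.0.0.0/0 clear@0
  + 182.69.155.129/32 (H1) depth=32
  lookup 182.69.155.132: bits 10110110010001011001101110000 walk d0:-→d1:-→d2:-→d3:-→d4:-→d5:-→d6:-→d7:-→d8:-→d9:-→d10:-→d11:-→d12:H2→d13:-→d14:-→d15:H0→d16:-→d17:-→d18:-→d19:-→d20:-→d21:-→d22:-→d23:-→d24:H1→d25:H0→d26:-→d27:H2→d28:H1→d29:- -> H1
  lookup 204.0.1.192: bits 11001100000 walk d0:-→d1:-→d2:-→d3:-→d4:-→d5:H0→d6:H0→d7:-→d8:H0→d9:-→d10:-→d11:- -> H0
  + 182.0.0.0/7 (H2) depth=7
  lookup 204.23.104.155: bits 1100110000010111011010001001101 walk d0:-→d1:-→d2:-→d3:-→d4:-→d5:H0→d6:H0→d7:-→d8:H0→d9:-→d10:-→d11:-→d12:-→d13:-→d14:-→d15:-→d16:-→d17:-→d18:-→d19:-→d20:-→d21:-→d22:-→d23:-→d24:H1→d25:-→d26:-→d27:-→d28:-→d29:-→d30:H2→d31:- -> H2
  + 204.23.104.154/32 (H2) depth=32
  + 204.23.104.0/23 (H1) depth=23
  lookup 10.32.228.251: bits ε walk d0:- -> no-route
  + 0.0.0.0/0 (H1) depth=0
  - 204.23.104.152/30 clear@30
  lookup 204.23.104.120: bits 110011000001011101101000 walk d0:H1→d1:-→d2:-→d3:-→d4:-→d5:H0→d6:H0→d7:-→d8:H0→d9:-→d10:-→d11:-→d12:-→d13:-→d14:-→d15:-→d16:-→d17:-→d18:-→d19:-→d20:-→d21:-→d22:-→d23:H1→d24:H1 -> H1

== LOOKUPS ==
["H0","H1","H0","H1","H1","H1","no-route","H2","H1","H1","H0","H2","no-route","H1"]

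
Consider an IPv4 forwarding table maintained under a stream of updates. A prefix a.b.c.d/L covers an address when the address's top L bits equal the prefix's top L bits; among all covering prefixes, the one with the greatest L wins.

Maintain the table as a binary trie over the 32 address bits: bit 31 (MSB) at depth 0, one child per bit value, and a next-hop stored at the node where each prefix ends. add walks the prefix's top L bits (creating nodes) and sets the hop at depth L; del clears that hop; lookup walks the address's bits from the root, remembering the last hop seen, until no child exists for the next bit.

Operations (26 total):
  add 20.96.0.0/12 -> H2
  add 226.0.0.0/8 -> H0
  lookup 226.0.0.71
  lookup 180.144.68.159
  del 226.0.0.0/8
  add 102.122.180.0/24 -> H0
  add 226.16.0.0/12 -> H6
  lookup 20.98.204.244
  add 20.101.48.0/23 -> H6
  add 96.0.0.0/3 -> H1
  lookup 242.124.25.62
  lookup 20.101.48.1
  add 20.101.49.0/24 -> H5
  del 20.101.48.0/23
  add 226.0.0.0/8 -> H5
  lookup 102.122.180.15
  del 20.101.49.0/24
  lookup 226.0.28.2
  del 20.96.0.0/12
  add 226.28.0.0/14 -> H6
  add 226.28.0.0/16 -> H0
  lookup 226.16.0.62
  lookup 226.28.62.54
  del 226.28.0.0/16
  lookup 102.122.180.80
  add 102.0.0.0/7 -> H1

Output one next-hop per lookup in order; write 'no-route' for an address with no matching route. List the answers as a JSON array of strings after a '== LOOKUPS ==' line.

Apply in order:
  + 20.96.0.0/12 (H2) depth=12
  + 226.0.0.0/8 (H0) depth=8
  lookup 226.0.0.71: bits 11100010 walk d0:-→d1:-→d2:-→d3:-→d4:-→d5:-→d6:-→d7:-→d8:H0 -> H0
  lookup 180.144.68.159: bits 1 walk d0:-→d1:- -> no-route
  - 226.0.0.0/8 clear@8
  + 102.122.180.0/24 (H0) depth=24
  + 226.16.0.0/12 (H6) depth=12
  lookup 20.98.204.244: bits 000101000110 walk d0:-→d1:-→d2:-→d3:-→d4:-→d5:-→d6:-→d7:-→d8:-→d9:-→d10:-→d11:-→d12:H2 -> H2
  + 20.101.48.0/23 (H6) depth=23
  + 96.0.0.0/3 (H1) depth=3
  lookup 242.124.25.62: bits 111 walk d0:-→d1:-→d2:-→d3:- -> no-route
  lookup 20.101.48.1: bits 00010100011001010011000 walk d0:-→d1:-→d2:-→d3:-→d4:-→d5:-→d6:-→d7:-→d8:-→d9:-→d10:-→d11:-→d12:H2→d13:-→d14:-→d15:-→d16:-→d17:-→d18:-→d19:-→d20:-→d21:-→d22:-→d23:H6 -> H6
  + 20.101.49.0/24 (H5) depth=24
  - 20.101.48.0/23 clear@23
  + 226.0.0.0/8 (H5) depth=8
  lookup 102.122.180.15: bits 011001100111101010110100 walk d0:-→d1:-→d2:-→d3:H1→d4:-→d5:-→d6:-→d7:-→d8:-→d9:-→d10:-→d11:-→d12:-→d13:-→d14:-→d15:-→d16:-→d17:-→d18:-→d19:-→d20:-→d21:-→d22:-→d23:-→d24:H0 -> H0
  - 20.101.49.0/24 clear@24
  lookup 226.0.28.2: bits 11100010000 walk d0:-→d1:-→d2:-→d3:-→d4:-→d5:-→d6:-→d7:-→d8:H5→d9:-→d10:-→d11:- -> H5
  - 20.96.0.0/12 clear@12
  + 226.28.0.0/14 (H6) depth=14
  + 226.28.0.0/16 (H0) depth=16
  lookup 226.16.0.62: bits 111000100001 walk d0:-→d1:-→d2:-→d3:-→d4:-→d5:-→d6:-→d7:-→d8:H5→d9:-→d10:-→d11:-→d12:H6 -> H6
  lookup 226.28.62.54: bits 1110001000011100 walk d0:-→d1:-→d2:-→d3:-→d4:-→d5:-→d6:-→d7:-→d8:H5→d9:-→d10:-→d11:-→d12:H6→d13:-→d14:H6→d15:-→d16:H0 -> H0
  - 226.28.0.0/16 clear@16
  lookup 102.122.180.80: bits 011001100111101010110100 walk d0:-→d1:-→d2:-→d3:H1→d4:-→d5:-→d6:-→d7:-→d8:-→d9:-→d10:-→d11:-→d12:-→d13:-→d14:-→d15:-→d16:-→d17:-→d18:-→d19:-→d20:-→d21:-→d22:-→d23:-→d24:H0 -> H0
  + 102.0.0.0/7 (H1) depth=7

== LOOKUPS ==
["H0","no-route","H2","no-route","H6","H0","H5","H6","H0","H0"]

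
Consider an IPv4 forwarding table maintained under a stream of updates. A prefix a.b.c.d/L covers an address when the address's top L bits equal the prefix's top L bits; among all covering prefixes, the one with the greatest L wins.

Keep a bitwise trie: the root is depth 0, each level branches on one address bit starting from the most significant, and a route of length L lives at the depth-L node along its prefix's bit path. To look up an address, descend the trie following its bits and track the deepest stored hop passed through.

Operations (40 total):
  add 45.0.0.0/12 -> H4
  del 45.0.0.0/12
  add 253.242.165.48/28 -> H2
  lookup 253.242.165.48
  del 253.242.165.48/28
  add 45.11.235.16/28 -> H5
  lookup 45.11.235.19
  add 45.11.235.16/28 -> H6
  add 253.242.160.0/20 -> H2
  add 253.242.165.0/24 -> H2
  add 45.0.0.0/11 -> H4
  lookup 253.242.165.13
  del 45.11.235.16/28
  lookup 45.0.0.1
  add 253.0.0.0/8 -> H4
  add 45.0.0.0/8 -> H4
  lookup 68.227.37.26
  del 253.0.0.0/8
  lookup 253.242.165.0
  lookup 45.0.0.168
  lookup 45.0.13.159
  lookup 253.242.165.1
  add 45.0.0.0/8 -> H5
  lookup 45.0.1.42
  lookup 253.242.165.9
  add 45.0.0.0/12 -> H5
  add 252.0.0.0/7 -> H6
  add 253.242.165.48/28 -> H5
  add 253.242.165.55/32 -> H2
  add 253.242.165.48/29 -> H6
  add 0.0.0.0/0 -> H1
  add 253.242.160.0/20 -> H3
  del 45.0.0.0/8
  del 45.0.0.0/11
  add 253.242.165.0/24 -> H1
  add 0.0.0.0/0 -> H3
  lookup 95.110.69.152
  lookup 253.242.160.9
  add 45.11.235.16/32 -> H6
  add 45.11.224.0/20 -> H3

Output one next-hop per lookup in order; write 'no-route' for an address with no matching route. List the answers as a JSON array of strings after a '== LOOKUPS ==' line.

Apply in order:
  + 45.0.0.0/12 (H4) depth=12
  - 45.0.0.0/12 clear@12
  + 253.242.165.48/28 (H2) depth=28
  Q 253.242.165.48: descend 1111110111110010101001010011 ; hops seen [H2] ; pick H2
  - 253.242.165.48/28 clear@28
  + 45.11.235.16/28 (H5) depth=28
  Q 45.11.235.19: descend 0010110100001011111010110001 ; hops seen [H5] ; pick H5
  + 45.11.235.16/28 (H6) depth=28
  + 253.242.160.0/20 (H2) depth=20
  + 253.242.165.0/24 (H2) depth=24
  + 45.0.0.0/11 (H4) depth=11
  Q 253.242.165.13: descend 11111101111100101010010100 ; hops seen [H2,H2] ; pick H2
  - 45.11.235.16/28 clear@28
  Q 45.0.0.1: descend 001011010000 ; hops seen [H4] ; pick H4
  + 253.0.0.0/8 (H4) depth=8
  + 45.0.0.0/8 (H4) depth=8
  Q 68.227.37.26: descend 0 ; hops seen [∅] ; pick no-route
  - 253.0.0.0/8 clear@8
  Q 253.242.165.0: descend 11111101111100101010010100 ; hops seen [H2,H2] ; pick H2
  Q 45.0.0.168: descend 001011010000 ; hops seen [H4,H4] ; pick H4
  Q 45.0.13.159: descend 001011010000 ; hops seen [H4,H4] ; pick H4
  Q 253.242.165.1: descend 11111101111100101010010100 ; hops seen [H2,H2] ; pick H2
  + 45.0.0.0/8 (H5) depth=8
  Q 45.0.1.42: descend 001011010000 ; hops seen [H5,H4] ; pick H4
  Q 253.242.165.9: descend 11111101111100101010010100 ; hops seen [H2,H2] ; pick H2
  + 45.0.0.0/12 (H5) depth=12
  + 252.0.0.0/7 (H6) depth=7
  + 253.242.165.48/28 (H5) depth=28
  + 253.242.165.55/32 (H2) depth=32
  + 253.242.165.48/29 (H6) depth=29
  + 0.0.0.0/0 (H1) depth=0
  + 253.242.160.0/20 (H3) depth=20
  - 45.0.0.0/8 clear@8
  - 45.0.0.0/11 clear@11
  + 253.242.165.0/24 (H1) depth=24
  + 0.0.0.0/0 (H3) depth=0
  Q 95.110.69.152: descend 0 ; hops seen [H3] ; pick H3
  Q 253.242.160.9: descend 111111011111001010100 ; hops seen [H3,H6,H3] ; pick H3
  + 45.11.235.16/32 (H6) depth=32
  + 45.11.224.0/20 (H3) depth=20

== LOOKUPS ==
["H2","H5","H2","H4","no-route","H2","H4","H4","H2","H4","H2","H3","H3"]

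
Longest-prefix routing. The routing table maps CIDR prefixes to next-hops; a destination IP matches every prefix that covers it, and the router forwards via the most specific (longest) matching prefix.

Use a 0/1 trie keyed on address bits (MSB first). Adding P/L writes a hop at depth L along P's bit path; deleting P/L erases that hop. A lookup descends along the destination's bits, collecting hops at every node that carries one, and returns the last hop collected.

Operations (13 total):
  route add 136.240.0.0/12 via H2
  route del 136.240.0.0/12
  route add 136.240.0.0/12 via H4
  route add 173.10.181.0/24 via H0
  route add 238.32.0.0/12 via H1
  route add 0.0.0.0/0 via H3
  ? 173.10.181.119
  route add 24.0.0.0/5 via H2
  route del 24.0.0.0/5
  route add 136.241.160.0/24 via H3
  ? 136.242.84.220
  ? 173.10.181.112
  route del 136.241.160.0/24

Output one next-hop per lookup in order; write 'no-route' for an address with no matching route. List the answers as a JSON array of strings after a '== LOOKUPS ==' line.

Trace:
  + 136.240.0.0/12 (H2) depth=12
  - 136.240.0.0/12 clear@12
  + 136.240.0.0/12 (H4) depth=12
  + 173.10.181.0/24 (H0) depth=24
  + 238.32.0.0/12 (H1) depth=12
  + 0.0.0.0/0 (H3) depth=0
  lookup 173.10.181.119: bits 101011010000101010110101 walk d0:H3→d1:-→d2:-→d3:-→d4:-→d5:-→d6:-→d7:-→d8:-→d9:-→d10:-→d11:-→d12:-→d13:-→d14:-→d15:-→d16:-→d17:-→d18:-→d19:-→d20:-→d21:-→d22:-→d23:-→d24:H0 -> H0
  + 24.0.0.0/5 (H2) depth=5
  - 24.0.0.0/5 clear@5
  + 136.241.160.0/24 (H3) depth=24
  lookup 136.242.84.220: bits 10001000111100 walk d0:H3→d1:-→d2:-→d3:-→d4:-→d5:-→d6:-→d7:-→d8:-→d9:-→d10:-→d11:-→d12:H4→d13:-→d14:- -> H4
  lookup 173.10.181.112: bits 101011010000101010110101 walk d0:H3→d1:-→d2:-→d3:-→d4:-→d5:-→d6:-→d7:-→d8:-→d9:-→d10:-→d11:-→d12:-→d13:-→d14:-→d15:-→d16:-→d17:-→d18:-→d19:-→d20:-→d21:-→d22:-→d23:-→d24:H0 -> H0
  - 136.241.160.0/24 clear@24

== LOOKUPS ==
["H0","H4","H0"]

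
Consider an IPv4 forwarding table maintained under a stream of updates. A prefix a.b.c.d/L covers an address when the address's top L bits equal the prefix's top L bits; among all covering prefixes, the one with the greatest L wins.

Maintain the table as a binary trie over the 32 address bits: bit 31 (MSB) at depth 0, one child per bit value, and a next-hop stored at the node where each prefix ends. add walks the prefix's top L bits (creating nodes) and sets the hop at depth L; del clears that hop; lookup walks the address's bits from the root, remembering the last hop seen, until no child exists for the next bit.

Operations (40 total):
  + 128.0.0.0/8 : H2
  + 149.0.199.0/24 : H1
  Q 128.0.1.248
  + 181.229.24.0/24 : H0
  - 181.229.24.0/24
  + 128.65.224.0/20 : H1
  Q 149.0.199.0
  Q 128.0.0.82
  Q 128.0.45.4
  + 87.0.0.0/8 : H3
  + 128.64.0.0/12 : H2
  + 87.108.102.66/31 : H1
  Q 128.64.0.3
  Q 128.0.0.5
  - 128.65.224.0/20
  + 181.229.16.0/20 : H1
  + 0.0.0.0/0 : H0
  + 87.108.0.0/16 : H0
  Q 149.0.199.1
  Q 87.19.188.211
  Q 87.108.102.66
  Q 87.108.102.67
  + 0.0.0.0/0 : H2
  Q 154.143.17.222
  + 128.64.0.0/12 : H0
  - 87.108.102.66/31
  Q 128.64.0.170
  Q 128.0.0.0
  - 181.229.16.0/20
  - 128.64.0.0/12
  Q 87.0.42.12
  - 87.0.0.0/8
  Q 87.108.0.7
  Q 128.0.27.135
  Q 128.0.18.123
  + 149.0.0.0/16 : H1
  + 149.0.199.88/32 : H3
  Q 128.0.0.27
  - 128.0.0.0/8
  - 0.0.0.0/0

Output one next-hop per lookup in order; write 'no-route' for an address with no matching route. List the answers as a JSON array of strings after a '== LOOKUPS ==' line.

Trace:
  + 128.0.0.0/8 (H2) depth=8
  + 149.0.199.0/24 (H1) depth=24
  Q 128.0.1.248: descend 10000000 ; hops seen [H2] ; pick H2
  + 181.229.24.0/24 (H0) depth=24
  - 181.229.24.0/24 clear@24
  + 128.65.224.0/20 (H1) depth=20
  Q 149.0.199.0: descend 100101010000000011000111 ; hops seen [H1] ; pick H1
  Q 128.0.0.82: descend 100000000 ; hops seen [H2] ; pick H2
  Q 128.0.45.4: descend 100000000 ; hops seen [H2] ; pick H2
  + 87.0.0.0/8 (H3) depth=8
  + 128.64.0.0/12 (H2) depth=12
  + 87.108.102.66/31 (H1) depth=31
  Q 128.64.0.3: descend 100000000100000 ; hops seen [H2,H2] ; pick H2
  Q 128.0.0.5: descend 100000000 ; hops seen [H2] ; pick H2
  - 128.65.224.0/20 clear@20
  + 181.229.16.0/20 (H1) depth=20
  + 0.0.0.0/0 (H0) depth=0
  + 87.108.0.0/16 (H0) depth=16
  Q 149.0.199.1: descend 100101010000000011000111 ; hops seen [H0,H1] ; pick H1
  Q 87.19.188.211: descend 010101110 ; hops seen [H0,H3] ; pick H3
  Q 87.108.102.66: descend 0101011101101100011001100100001 ; hops seen [H0,H3,H0,H1] ; pick H1
  Q 87.108.102.67: descend 0101011101101100011001100100001 ; hops seen [H0,H3,H0,H1] ; pick H1
  + 0.0.0.0/0 (H2) depth=0
  Q 154.143.17.222: descend 1001 ; hops seen [H2] ; pick H2
  + 128.64.0.0/12 (H0) depth=12
  - 87.108.102.66/31 clear@31
  Q 128.64.0.170: descend 100000000100000 ; hops seen [H2,H2,H0] ; pick H0
  Q 128.0.0.0: descend 100000000 ; hops seen [H2,H2] ; pick H2
  - 181.229.16.0/20 clear@20
  - 128.64.0.0/12 clear@12
  Q 87.0.42.12: descend 010101110 ; hops seen [H2,H3] ; pick H3
  - 87.0.0.0/8 clear@8
  Q 87.108.0.7: descend 01010111011011000 ; hops seen [H2,H0] ; pick H0
  Q 128.0.27.135: descend 100000000 ; hops seen [H2,H2] ; pick H2
  Q 128.0.18.123: descend 100000000 ; hops seen [H2,H2] ; pick H2
  + 149.0.0.0/16 (H1) depth=16
  + 149.0.199.88/32 (H3) depth=32
  Q 128.0.0.27: descend 100000000 ; hops seen [H2,H2] ; pick H2
  - 128.0.0.0/8 clear@8
  - 0.0.0.0/0 clear@0

== LOOKUPS ==
["H2","H1","H2","H2","H2","H2","H1","H3","H1","H1","H2","H0","H2","H3","H0","H2","H2","H2"]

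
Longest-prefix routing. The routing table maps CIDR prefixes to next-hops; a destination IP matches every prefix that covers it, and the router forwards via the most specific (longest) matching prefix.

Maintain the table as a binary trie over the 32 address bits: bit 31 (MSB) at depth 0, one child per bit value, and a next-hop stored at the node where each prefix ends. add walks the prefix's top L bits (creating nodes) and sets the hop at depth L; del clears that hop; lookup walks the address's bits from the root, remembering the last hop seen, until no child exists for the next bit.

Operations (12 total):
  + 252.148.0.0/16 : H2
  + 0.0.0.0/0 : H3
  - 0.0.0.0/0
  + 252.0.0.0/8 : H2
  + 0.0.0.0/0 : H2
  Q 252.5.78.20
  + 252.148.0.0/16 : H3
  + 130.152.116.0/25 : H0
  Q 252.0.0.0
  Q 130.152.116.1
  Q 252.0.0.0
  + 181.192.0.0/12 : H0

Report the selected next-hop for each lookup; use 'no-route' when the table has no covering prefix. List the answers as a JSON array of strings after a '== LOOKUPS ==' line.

Process each operation:
  add 252.148.0.0/16 -> H2 at depth 16
  add 0.0.0.0/0 -> H3 at depth 0
  - 0.0.0.0/0 clear@0
  add 252.0.0.0/8 -> H2 at depth 8
  add 0.0.0.0/0 -> H2 at depth 0
  ? 252.5.78.20  path d0:H2→d1:-→d2:-→d3:-→d4:-→d5:-→d6:-→d7:-→d8:H2  best=H2
  add 252.148.0.0/16 -> H3 at depth 16
  add 130.152.116.0/25 -> H0 at depth 25
  ? 252.0.0.0  path d0:H2→d1:-→d2:-→d3:-→d4:-→d5:-→d6:-→d7:-→d8:H2  best=H2
  ? 130.152.116.1  path d0:H2→d1:-→d2:-→d3:-→d4:-→d5:-→d6:-→d7:-→d8:-→d9:-→d10:-→d11:-→d12:-→d13:-→d14:-→d15:-→d16:-→d17:-→d18:-→d19:-→d20:-→d21:-→d22:-→d23:-→d24:-→d25:H0  best=H0
  ? 252.0.0.0  path d0:H2→d1:-→d2:-→d3:-→d4:-→d5:-→d6:-→d7:-→d8:H2  best=H2
  add 181.192.0.0/12 -> H0 at depth 12

== LOOKUPS ==
["H2","H2","H0","H2"]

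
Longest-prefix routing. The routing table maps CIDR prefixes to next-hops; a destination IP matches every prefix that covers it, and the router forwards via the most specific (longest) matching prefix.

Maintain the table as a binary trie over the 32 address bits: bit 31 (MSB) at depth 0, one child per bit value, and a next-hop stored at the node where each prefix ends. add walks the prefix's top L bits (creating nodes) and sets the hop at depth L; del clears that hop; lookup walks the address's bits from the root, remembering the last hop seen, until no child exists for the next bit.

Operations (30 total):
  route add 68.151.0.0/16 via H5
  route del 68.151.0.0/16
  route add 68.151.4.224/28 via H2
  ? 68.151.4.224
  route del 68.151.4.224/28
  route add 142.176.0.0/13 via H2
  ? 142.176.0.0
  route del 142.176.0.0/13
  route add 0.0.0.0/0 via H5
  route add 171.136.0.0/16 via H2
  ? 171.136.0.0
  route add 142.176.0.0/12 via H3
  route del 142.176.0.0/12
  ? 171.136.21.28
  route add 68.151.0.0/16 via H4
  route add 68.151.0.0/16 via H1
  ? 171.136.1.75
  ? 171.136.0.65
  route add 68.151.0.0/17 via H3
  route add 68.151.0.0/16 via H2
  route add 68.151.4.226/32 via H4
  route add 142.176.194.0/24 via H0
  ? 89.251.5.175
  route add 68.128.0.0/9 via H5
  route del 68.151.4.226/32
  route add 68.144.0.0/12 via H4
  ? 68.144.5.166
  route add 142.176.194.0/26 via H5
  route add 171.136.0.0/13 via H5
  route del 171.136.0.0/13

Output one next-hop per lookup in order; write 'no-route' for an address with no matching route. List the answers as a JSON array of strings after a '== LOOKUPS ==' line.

Process each operation:
  add 68.151.0.0/16 -> H5 at depth 16
  del 68.151.0.0/16 (clear depth 16)
  add 68.151.4.224/28 -> H2 at depth 28
  ? 68.151.4.224  path d0:-→d1:-→d2:-→d3:-→d4:-→d5:-→d6:-→d7:-→d8:-→d9:-→d10:-→d11:-→d12:-→d13:-→d14:-→d15:-→d16:-→d17:-→d18:-→d19:-→d20:-→d21:-→d22:-→d23:-→d24:-→d25:-→d26:-→d27:-→d28:H2  best=H2
  del 68.151.4.224/28 (clear depth 28)
  add 142.176.0.0/13 -> H2 at depth 13
  ? 142.176.0.0  path d0:-→d1:-→d2:-→d3:-→d4:-→d5:-→d6:-→d7:-→d8:-→d9:-→d10:-→d11:-→d12:-→d13:H2  best=H2
  del 142.176.0.0/13 (clear depth 13)
  add 0.0.0.0/0 -> H5 at depth 0
  add 171.136.0.0/16 -> H2 at depth 16
  ? 171.136.0.0  path d0:H5→d1:-→d2:-→d3:-→d4:-→d5:-→d6:-→d7:-→d8:-→d9:-→d10:-→d11:-→d12:-→d13:-→d14:-→d15:-→d16:H2  best=H2
  add 142.176.0.0/12 -> H3 at depth 12
  del 142.176.0.0/12 (clear depth 12)
  ? 171.136.21.28  path d0:H5→d1:-→d2:-→d3:-→d4:-→d5:-→d6:-→d7:-→d8:-→d9:-→d10:-→d11:-→d12:-→d13:-→d14:-→d15:-→d16:H2  best=H2
  add 68.151.0.0/16 -> H4 at depth 16
  add 68.151.0.0/16 -> H1 at depth 16
  ? 171.136.1.75  path d0:H5→d1:-→d2:-→d3:-→d4:-→d5:-→d6:-→d7:-→d8:-→d9:-→d10:-→d11:-→d12:-→d13:-→d14:-→d15:-→d16:H2  best=H2
  ? 171.136.0.65  path d0:H5→d1:-→d2:-→d3:-→d4:-→d5:-→d6:-→d7:-→d8:-→d9:-→d10:-→d11:-→d12:-→d13:-→d14:-→d15:-→d16:H2  best=H2
  add 68.151.0.0/17 -> H3 at depth 17
  add 68.151.0.0/16 -> H2 at depth 16
  add 68.151.4.226/32 -> H4 at depth 32
  add 142.176.194.0/24 -> H0 at depth 24
  ? 89.251.5.175  path d0:H5→d1:-→d2:-→d3:-  best=H5
  add 68.128.0.0/9 -> H5 at depth 9
  del 68.151.4.226/32 (clear depth 32)
  add 68.144.0.0/12 -> H4 at depth 12
  ? 68.144.5.166  path d0:H5→d1:-→d2:-→d3:-→d4:-→d5:-→d6:-→d7:-→d8:-→d9:H5→d10:-→d11:-→d12:H4→d13:-  best=H4
  add 142.176.194.0/26 -> H5 at depth 26
  add 171.136.0.0/13 -> H5 at depth 13
  del 171.136.0.0/13 (clear depth 13)

== LOOKUPS ==
["H2","H2","H2","H2","H2","H2","H5","H4"]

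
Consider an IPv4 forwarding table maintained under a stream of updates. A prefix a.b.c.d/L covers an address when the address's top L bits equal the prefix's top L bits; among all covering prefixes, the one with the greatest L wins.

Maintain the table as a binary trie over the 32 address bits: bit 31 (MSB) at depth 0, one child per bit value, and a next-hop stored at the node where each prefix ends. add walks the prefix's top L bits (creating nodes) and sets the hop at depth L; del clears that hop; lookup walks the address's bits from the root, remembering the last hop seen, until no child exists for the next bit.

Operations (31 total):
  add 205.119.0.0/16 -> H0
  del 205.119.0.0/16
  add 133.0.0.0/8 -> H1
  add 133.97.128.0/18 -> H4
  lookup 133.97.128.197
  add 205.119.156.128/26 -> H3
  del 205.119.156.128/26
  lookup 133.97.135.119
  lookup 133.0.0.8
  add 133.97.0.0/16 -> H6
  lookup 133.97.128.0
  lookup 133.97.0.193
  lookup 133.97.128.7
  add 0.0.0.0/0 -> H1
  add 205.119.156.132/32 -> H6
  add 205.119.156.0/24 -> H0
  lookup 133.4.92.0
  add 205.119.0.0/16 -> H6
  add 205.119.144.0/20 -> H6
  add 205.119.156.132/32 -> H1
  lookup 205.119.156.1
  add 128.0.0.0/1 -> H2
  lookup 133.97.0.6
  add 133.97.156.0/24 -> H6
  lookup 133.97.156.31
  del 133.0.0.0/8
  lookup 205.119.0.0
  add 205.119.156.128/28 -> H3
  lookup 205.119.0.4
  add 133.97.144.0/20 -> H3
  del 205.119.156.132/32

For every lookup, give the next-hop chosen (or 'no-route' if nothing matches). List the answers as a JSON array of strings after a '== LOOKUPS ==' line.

Apply in order:
  add 205.119.0.0/16 -> H0 at depth 16
  - 205.119.0.0/16 clear@16
  add 133.0.0.0/8 -> H1 at depth 8
  add 133.97.128.0/18 -> H4 at depth 18
  Q 133.97.128.197: descend 100001010110000110 ; hops seen [H1,H4] ; pick H4
  add 205.119.156.128/26 -> H3 at depth 26
  - 205.119.156.128/26 clear@26
  Q 133.97.135.119: descend 100001010110000110 ; hops seen [H1,H4] ; pick H4
  Q 133.0.0.8: descend 100001010 ; hops seen [H1] ; pick H1
  add 133.97.0.0/16 -> H6 at depth 16
  Q 133.97.128.0: descend 100001010110000110 ; hops seen [H1,H6,H4] ; pick H4
  Q 133.97.0.193: descend 1000010101100001 ; hops seen [H1,H6] ; pick H6
  Q 133.97.128.7: descend 100001010110000110 ; hops seen [H1,H6,H4] ; pick H4
  add 0.0.0.0/0 -> H1 at depth 0
  add 205.119.156.132/32 -> H6 at depth 32
  add 205.119.156.0/24 -> H0 at depth 24
  Q 133.4.92.0: descend 100001010 ; hops seen [H1,H1] ; pick H1
  add 205.119.0.0/16 -> H6 at depth 16
  add 205.119.144.0/20 -> H6 at depth 20
  add 205.119.156.132/32 -> H1 at depth 32
  Q 205.119.156.1: descend 110011010111011110011100 ; hops seen [H1,H6,H6,H0] ; pick H0
  add 128.0.0.0/1 -> H2 at depth 1
  Q 133.97.0.6: descend 1000010101100001 ; hops seen [H1,H2,H1,H6] ; pick H6
  add 133.97.156.0/24 -> H6 at depth 24
  Q 133.97.156.31: descend 100001010110000110011100 ; hops seen [H1,H2,H1,H6,H4,H6] ; pick H6
  - 133.0.0.0/8 clear@8
  Q 205.119.0.0: descend 1100110101110111 ; hops seen [H1,H2,H6] ; pick H6
  add 205.119.156.128/28 -> H3 at depth 28
  Q 205.119.0.4: descend 1100110101110111 ; hops seen [H1,H2,H6] ; pick H6
  add 133.97.144.0/20 -> H3 at depth 20
  - 205.119.156.132/32 clear@32

== LOOKUPS ==
["H4","H4","H1","H4","H6","H4","H1","H0","H6","H6","H6","H6"]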